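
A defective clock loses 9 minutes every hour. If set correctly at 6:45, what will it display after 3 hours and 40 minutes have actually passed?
For every 60 true minutes, the faulty clock advances 60 - 9 = 51 minutes.
True elapsed: 3 hours and 40 minutes = 220 minutes.
Faulty clock advances: 220 x 51/60 = 187 minutes (drift: 33 minutes behind).
Shown time: 6:45 + 187 minutes = 9:52.

Final answer: 9:52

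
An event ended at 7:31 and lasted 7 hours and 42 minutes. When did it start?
Starting time: 7:31 = 451 total minutes past 12:00
Subtracting: 7 hours and 42 minutes = 462 minutes
451 - 462 = -11 (negative, add 12 hours = 720) = 709 minutes
= 11 hours and 49 minutes past 12:00 = 11:49

Final answer: 11:49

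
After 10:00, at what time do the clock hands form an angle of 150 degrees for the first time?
At t minutes past 10:00, the hour hand is at 30 x 10 + 0.5t degrees and the minute hand is at 6t degrees.
The smaller angle between them is 150 degrees when |30H - 5.5t| = 150 or |30H - 5.5t| = 210.
With H = 10, solve 30 x 10 - 5.5t = +/- target for each target:
  t = (30 x 10 - 150) / 5.5 = 27.27
  t = (30 x 10 + 150) / 5.5 = 81.82 (outside (0, 60))
  t = (30 x 10 - 210) / 5.5 = 16.36
  t = (30 x 10 + 210) / 5.5 = 92.73 (outside (0, 60))
Valid solutions in (0, 60): {16.36, 27.27} minutes.
The first occurrence is t = 16.36 minutes.
The hands form a 150-degree angle at 16.36 minutes past 10:00.

Final answer: 16.36 minutes past 10:00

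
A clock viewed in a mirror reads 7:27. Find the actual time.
Reflection across the vertical (12-6) axis maps a hand at angle A degrees to (360 - A) degrees, which sends a reading of T minutes past 12:00 to (720 - T) minutes past 12:00.
Mirror reads 7:27 = 447 minutes past 12:00.
Actual time: (720 - 447) mod 720 = 273 minutes = 4:33.

Final answer: 4:33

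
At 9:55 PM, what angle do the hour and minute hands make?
Hour hand position: 9 x 30 + 55 x 0.5 = 297.5 degrees
Minute hand position: 55 x 6 = 330 degrees
Difference: |297.5 - 330| = 32.5 degrees
The angle between the hands is 32.5 degrees

Final answer: 32.5 degrees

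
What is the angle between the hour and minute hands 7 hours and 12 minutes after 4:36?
First find the time 7 hours and 12 minutes after 4:36.
Total minutes: 4 x 60 + 36 + 7 x 60 + 12 = 708.
708 mod 720 = 708 minutes = 11:48.
Now compute the angle at 11:48:
Hour hand: 11 x 30 + 48 x 0.5 = 354 degrees
Minute hand: 48 x 6 = 288 degrees
Difference: |354 - 288| = 66 degrees
The angle is 66 degrees

Final answer: 66 degrees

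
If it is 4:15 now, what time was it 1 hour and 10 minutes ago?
Starting time: 4:15 = 255 total minutes past 12:00
Subtracting: 1 hour and 10 minutes = 70 minutes
255 - 70 = 185 minutes
= 3 hours and 5 minutes past 12:00 = 3:05

Final answer: 3:05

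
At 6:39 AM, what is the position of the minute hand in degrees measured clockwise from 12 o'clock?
The minute hand moves 6 degrees per minute.
At 6:39: 39 x 6 = 234 degrees

Final answer: 234 degrees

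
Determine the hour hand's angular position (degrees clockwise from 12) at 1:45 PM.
The hour hand moves 30 degrees per hour and 0.5 degrees per minute.
At 1:45: (1) x 30 + 45 x 0.5 = 30 + 22.5 = 52.5 degrees

Final answer: 52.5 degrees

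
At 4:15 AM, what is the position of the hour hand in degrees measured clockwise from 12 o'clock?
The hour hand moves 30 degrees per hour and 0.5 degrees per minute.
At 4:15: (4) x 30 + 15 x 0.5 = 120 + 7.5 = 127.5 degrees

Final answer: 127.5 degrees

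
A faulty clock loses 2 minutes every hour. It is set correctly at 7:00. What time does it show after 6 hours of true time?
For every 60 true minutes, the faulty clock advances 60 - 2 = 58 minutes.
True elapsed: 6 hours = 360 minutes.
Faulty clock advances: 360 x 58/60 = 348 minutes (drift: 12 minutes behind).
Shown time: 7:00 + 348 minutes = 12:48.

Final answer: 12:48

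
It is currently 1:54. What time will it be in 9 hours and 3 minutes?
Starting time: 1:54
Adding 3 minutes to 54 minutes: 54 + 3 = 57 minutes
Adding 9 hours: 1 + 9 = 10
Final time: 10:57

Final answer: 10:57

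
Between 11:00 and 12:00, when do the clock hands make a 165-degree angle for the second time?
At t minutes past 11:00, the hour hand is at 30 x 11 + 0.5t degrees and the minute hand is at 6t degrees.
The smaller angle between them is 165 degrees when |30H - 5.5t| = 165 or |30H - 5.5t| = 195.
With H = 11, solve 30 x 11 - 5.5t = +/- target for each target:
  t = (30 x 11 - 165) / 5.5 = 30
  t = (30 x 11 + 165) / 5.5 = 90 (outside (0, 60))
  t = (30 x 11 - 195) / 5.5 = 24.55
  t = (30 x 11 + 195) / 5.5 = 95.45 (outside (0, 60))
Valid solutions in (0, 60): {24.55, 30} minutes.
The second occurrence is t = 30 minutes.
The hands form a 165-degree angle at 30 minutes past 11:00.

Final answer: 30 minutes past 11:00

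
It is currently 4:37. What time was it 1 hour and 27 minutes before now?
Starting time: 4:37 = 277 total minutes past 12:00
Subtracting: 1 hour and 27 minutes = 87 minutes
277 - 87 = 190 minutes
= 3 hours and 10 minutes past 12:00 = 3:10

Final answer: 3:10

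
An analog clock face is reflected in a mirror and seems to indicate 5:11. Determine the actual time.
Reflection across the vertical (12-6) axis maps a hand at angle A degrees to (360 - A) degrees, which sends a reading of T minutes past 12:00 to (720 - T) minutes past 12:00.
Mirror reads 5:11 = 311 minutes past 12:00.
Actual time: (720 - 311) mod 720 = 409 minutes = 6:49.

Final answer: 6:49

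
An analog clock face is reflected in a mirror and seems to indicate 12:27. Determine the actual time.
Reflection across the vertical (12-6) axis maps a hand at angle A degrees to (360 - A) degrees, which sends a reading of T minutes past 12:00 to (720 - T) minutes past 12:00.
Mirror reads 12:27 = 27 minutes past 12:00.
Actual time: (720 - 27) mod 720 = 693 minutes = 11:33.

Final answer: 11:33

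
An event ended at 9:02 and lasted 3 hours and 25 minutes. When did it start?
Starting time: 9:02 = 542 total minutes past 12:00
Subtracting: 3 hours and 25 minutes = 205 minutes
542 - 205 = 337 minutes
= 5 hours and 37 minutes past 12:00 = 5:37

Final answer: 5:37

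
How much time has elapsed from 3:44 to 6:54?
From 3:44 to 6:54:
(6 x 60 + 54) - (3 x 60 + 44) = 414 - 224 = 190 minutes
= 3 hours and 10 minutes

Final answer: 3 hours and 10 minutes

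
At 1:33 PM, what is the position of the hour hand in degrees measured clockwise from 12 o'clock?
The hour hand moves 30 degrees per hour and 0.5 degrees per minute.
At 1:33: (1) x 30 + 33 x 0.5 = 30 + 16.5 = 46.5 degrees

Final answer: 46.5 degrees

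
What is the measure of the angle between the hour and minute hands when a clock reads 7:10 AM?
Hour hand position: 7 x 30 + 10 x 0.5 = 215 degrees
Minute hand position: 10 x 6 = 60 degrees
Difference: |215 - 60| = 155 degrees
The angle between the hands is 155 degrees

Final answer: 155 degrees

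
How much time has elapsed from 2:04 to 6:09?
From 2:04 to 6:09:
(6 x 60 + 9) - (2 x 60 + 4) = 369 - 124 = 245 minutes
= 4 hours and 5 minutes

Final answer: 4 hours and 5 minutes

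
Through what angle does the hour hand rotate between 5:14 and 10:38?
The hour hand moves 0.5 degrees per minute.
Time elapsed: 10:38 - 5:14 = 324 minutes
Angular displacement: 324 x 0.5 = 162 degrees

Final answer: 162 degrees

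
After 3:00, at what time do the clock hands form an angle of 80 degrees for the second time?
At t minutes past 3:00, the hour hand is at 30 x 3 + 0.5t degrees and the minute hand is at 6t degrees.
The smaller angle between them is 80 degrees when |30H - 5.5t| = 80 or |30H - 5.5t| = 280.
With H = 3, solve 30 x 3 - 5.5t = +/- target for each target:
  t = (30 x 3 - 80) / 5.5 = 1.82
  t = (30 x 3 + 80) / 5.5 = 30.91
  t = (30 x 3 - 280) / 5.5 = -34.55 (outside (0, 60))
  t = (30 x 3 + 280) / 5.5 = 67.27 (outside (0, 60))
Valid solutions in (0, 60): {1.82, 30.91} minutes.
The second occurrence is t = 30.91 minutes.
The hands form a 80-degree angle at 30.91 minutes past 3:00.

Final answer: 30.91 minutes past 3:00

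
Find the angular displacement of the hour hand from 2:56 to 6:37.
The hour hand moves 0.5 degrees per minute.
Time elapsed: 6:37 - 2:56 = 221 minutes
Angular displacement: 221 x 0.5 = 110.5 degrees

Final answer: 110.5 degrees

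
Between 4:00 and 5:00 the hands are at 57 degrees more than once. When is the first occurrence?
At t minutes past 4:00, the hour hand is at 30 x 4 + 0.5t degrees and the minute hand is at 6t degrees.
The smaller angle between them is 57 degrees when |30H - 5.5t| = 57 or |30H - 5.5t| = 303.
With H = 4, solve 30 x 4 - 5.5t = +/- target for each target:
  t = (30 x 4 - 57) / 5.5 = 11.45
  t = (30 x 4 + 57) / 5.5 = 32.18
  t = (30 x 4 - 303) / 5.5 = -33.27 (outside (0, 60))
  t = (30 x 4 + 303) / 5.5 = 76.91 (outside (0, 60))
Valid solutions in (0, 60): {11.45, 32.18} minutes.
The first occurrence is t = 11.45 minutes.
The hands form a 57-degree angle at 11.45 minutes past 4:00.

Final answer: 11.45 minutes past 4:00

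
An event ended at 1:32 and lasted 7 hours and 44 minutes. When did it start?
Starting time: 1:32 = 92 total minutes past 12:00
Subtracting: 7 hours and 44 minutes = 464 minutes
92 - 464 = -372 (negative, add 12 hours = 720) = 348 minutes
= 5 hours and 48 minutes past 12:00 = 5:48

Final answer: 5:48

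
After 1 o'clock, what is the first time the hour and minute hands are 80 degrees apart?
At t minutes past 1:00, the hour hand is at 30 x 1 + 0.5t degrees and the minute hand is at 6t degrees.
The smaller angle between them is 80 degrees when |30H - 5.5t| = 80 or |30H - 5.5t| = 280.
With H = 1, solve 30 x 1 - 5.5t = +/- target for each target:
  t = (30 x 1 - 80) / 5.5 = -9.09 (outside (0, 60))
  t = (30 x 1 + 80) / 5.5 = 20
  t = (30 x 1 - 280) / 5.5 = -45.45 (outside (0, 60))
  t = (30 x 1 + 280) / 5.5 = 56.36
Valid solutions in (0, 60): {20, 56.36} minutes.
The first occurrence is t = 20 minutes.
The hands form a 80-degree angle at 20 minutes past 1:00.

Final answer: 20 minutes past 1:00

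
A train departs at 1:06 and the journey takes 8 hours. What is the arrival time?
Starting time: 1:06
Adding 0 minutes to 6 minutes: 6 + 0 = 6 minutes
Adding 8 hours: 1 + 8 = 9
Final time: 9:06

Final answer: 9:06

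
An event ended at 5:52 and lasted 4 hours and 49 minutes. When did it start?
Starting time: 5:52 = 352 total minutes past 12:00
Subtracting: 4 hours and 49 minutes = 289 minutes
352 - 289 = 63 minutes
= 1 hour and 3 minutes past 12:00 = 1:03

Final answer: 1:03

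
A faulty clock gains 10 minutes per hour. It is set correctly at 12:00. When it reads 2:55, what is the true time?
For every 60 true minutes, the faulty clock advances 70 minutes, so 1 faulty-clock minute corresponds to 60/70 true minutes.
From 12:00 to 2:55 on the faulty dial is 175 minutes.
True elapsed: 175 x 60/70 = 150 minutes = 2 hours and 30 minutes.
True time: 12:00 + 2 hours and 30 minutes = 2:30.

Final answer: 2:30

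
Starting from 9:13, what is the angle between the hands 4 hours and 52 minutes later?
First find the time 4 hours and 52 minutes after 9:13.
Total minutes: 9 x 60 + 13 + 4 x 60 + 52 = 845.
845 mod 720 = 125 minutes = 2:05.
Now compute the angle at 2:05:
Hour hand: 2 x 30 + 5 x 0.5 = 62.5 degrees
Minute hand: 5 x 6 = 30 degrees
Difference: |62.5 - 30| = 32.5 degrees
The angle is 32.5 degrees

Final answer: 32.5 degrees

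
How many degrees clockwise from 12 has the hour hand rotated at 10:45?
The hour hand moves 30 degrees per hour and 0.5 degrees per minute.
At 10:45: (10) x 30 + 45 x 0.5 = 300 + 22.5 = 322.5 degrees

Final answer: 322.5 degrees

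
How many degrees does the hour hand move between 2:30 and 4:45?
The hour hand moves 0.5 degrees per minute.
Time elapsed: 4:45 - 2:30 = 135 minutes
Angular displacement: 135 x 0.5 = 67.5 degrees

Final answer: 67.5 degrees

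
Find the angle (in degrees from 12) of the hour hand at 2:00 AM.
The hour hand moves 30 degrees per hour and 0.5 degrees per minute.
At 2:00: (2) x 30 + 0 x 0.5 = 60 + 0 = 60 degrees

Final answer: 60 degrees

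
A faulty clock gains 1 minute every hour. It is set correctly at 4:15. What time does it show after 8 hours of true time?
For every 60 true minutes, the faulty clock advances 60 + 1 = 61 minutes.
True elapsed: 8 hours = 480 minutes.
Faulty clock advances: 480 x 61/60 = 488 minutes (drift: 8 minutes ahead).
Shown time: 4:15 + 488 minutes = 12:23.

Final answer: 12:23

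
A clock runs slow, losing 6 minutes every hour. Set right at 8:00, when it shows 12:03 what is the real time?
For every 60 true minutes, the faulty clock advances 54 minutes, so 1 faulty-clock minute corresponds to 60/54 true minutes.
From 8:00 to 12:03 on the faulty dial is 243 minutes.
True elapsed: 243 x 60/54 = 270 minutes = 4 hours and 30 minutes.
True time: 8:00 + 4 hours and 30 minutes = 12:30.

Final answer: 12:30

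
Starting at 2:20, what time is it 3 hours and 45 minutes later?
Starting time: 2:20
Adding 45 minutes to 20 minutes: 20 + 45 = 65 minutes = 1 hour and 5 minutes
Adding 3 hours: 2 + 3 + 1 (carry) = 6
Final time: 6:05

Final answer: 6:05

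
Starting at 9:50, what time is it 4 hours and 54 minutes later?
Starting time: 9:50
Adding 54 minutes to 50 minutes: 50 + 54 = 104 minutes = 1 hour and 44 minutes
Adding 4 hours: 9 + 4 + 1 (carry) = 14 - 12 = 2
Final time: 2:44

Final answer: 2:44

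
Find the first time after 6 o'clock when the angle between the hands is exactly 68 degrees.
At t minutes past 6:00, the hour hand is at 30 x 6 + 0.5t degrees and the minute hand is at 6t degrees.
The smaller angle between them is 68 degrees when |30H - 5.5t| = 68 or |30H - 5.5t| = 292.
With H = 6, solve 30 x 6 - 5.5t = +/- target for each target:
  t = (30 x 6 - 68) / 5.5 = 20.36
  t = (30 x 6 + 68) / 5.5 = 45.09
  t = (30 x 6 - 292) / 5.5 = -20.36 (outside (0, 60))
  t = (30 x 6 + 292) / 5.5 = 85.82 (outside (0, 60))
Valid solutions in (0, 60): {20.36, 45.09} minutes.
The first occurrence is t = 20.36 minutes.
The hands form a 68-degree angle at 20.36 minutes past 6:00.

Final answer: 20.36 minutes past 6:00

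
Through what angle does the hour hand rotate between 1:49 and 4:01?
The hour hand moves 0.5 degrees per minute.
Time elapsed: 4:01 - 1:49 = 132 minutes
Angular displacement: 132 x 0.5 = 66 degrees

Final answer: 66 degrees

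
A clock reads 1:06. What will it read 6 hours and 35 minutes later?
Starting time: 1:06
Adding 35 minutes to 6 minutes: 6 + 35 = 41 minutes
Adding 6 hours: 1 + 6 = 7
Final time: 7:41

Final answer: 7:41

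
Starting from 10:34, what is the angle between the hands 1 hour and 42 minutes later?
First find the time 1 hour and 42 minutes after 10:34.
Total minutes: 10 x 60 + 34 + 1 x 60 + 42 = 736.
736 mod 720 = 16 minutes = 12:16.
Now compute the angle at 12:16:
Hour hand: 0 x 30 + 16 x 0.5 = 8 degrees
Minute hand: 16 x 6 = 96 degrees
Difference: |8 - 96| = 88 degrees
The angle is 88 degrees

Final answer: 88 degrees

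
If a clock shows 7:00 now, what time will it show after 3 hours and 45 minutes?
Starting time: 7:00
Adding 45 minutes to 0 minutes: 0 + 45 = 45 minutes
Adding 3 hours: 7 + 3 = 10
Final time: 10:45

Final answer: 10:45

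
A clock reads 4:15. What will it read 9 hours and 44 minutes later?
Starting time: 4:15
Adding 44 minutes to 15 minutes: 15 + 44 = 59 minutes
Adding 9 hours: 4 + 9 = 13 - 12 = 1
Final time: 1:59

Final answer: 1:59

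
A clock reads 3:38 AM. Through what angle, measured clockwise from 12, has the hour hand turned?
The hour hand moves 30 degrees per hour and 0.5 degrees per minute.
At 3:38: (3) x 30 + 38 x 0.5 = 90 + 19 = 109 degrees

Final answer: 109 degrees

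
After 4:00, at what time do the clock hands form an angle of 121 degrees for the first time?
At t minutes past 4:00, the hour hand is at 30 x 4 + 0.5t degrees and the minute hand is at 6t degrees.
The smaller angle between them is 121 degrees when |30H - 5.5t| = 121 or |30H - 5.5t| = 239.
With H = 4, solve 30 x 4 - 5.5t = +/- target for each target:
  t = (30 x 4 - 121) / 5.5 = -0.18 (outside (0, 60))
  t = (30 x 4 + 121) / 5.5 = 43.82
  t = (30 x 4 - 239) / 5.5 = -21.64 (outside (0, 60))
  t = (30 x 4 + 239) / 5.5 = 65.27 (outside (0, 60))
Valid solutions in (0, 60): {43.82} minutes.
The first occurrence is t = 43.82 minutes.
The hands form a 121-degree angle at 43.82 minutes past 4:00.

Final answer: 43.82 minutes past 4:00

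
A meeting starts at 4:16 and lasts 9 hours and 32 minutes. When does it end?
Starting time: 4:16
Adding 32 minutes to 16 minutes: 16 + 32 = 48 minutes
Adding 9 hours: 4 + 9 = 13 - 12 = 1
Final time: 1:48

Final answer: 1:48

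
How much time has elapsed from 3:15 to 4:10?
From 3:15 to 4:10:
(4 x 60 + 10) - (3 x 60 + 15) = 250 - 195 = 55 minutes
= 55 minutes

Final answer: 55 minutes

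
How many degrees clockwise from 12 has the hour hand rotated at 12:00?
The hour hand moves 30 degrees per hour and 0.5 degrees per minute.
At 12:00: (0) x 30 + 0 x 0.5 = 0 + 0 = 0 degrees

Final answer: 0 degrees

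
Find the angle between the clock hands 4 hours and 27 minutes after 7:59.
First find the time 4 hours and 27 minutes after 7:59.
Total minutes: 7 x 60 + 59 + 4 x 60 + 27 = 746.
746 mod 720 = 26 minutes = 12:26.
Now compute the angle at 12:26:
Hour hand: 0 x 30 + 26 x 0.5 = 13 degrees
Minute hand: 26 x 6 = 156 degrees
Difference: |13 - 156| = 143 degrees
The angle is 143 degrees

Final answer: 143 degrees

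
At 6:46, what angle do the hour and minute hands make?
Hour hand position: 6 x 30 + 46 x 0.5 = 203 degrees
Minute hand position: 46 x 6 = 276 degrees
Difference: |203 - 276| = 73 degrees
The angle between the hands is 73 degrees

Final answer: 73 degrees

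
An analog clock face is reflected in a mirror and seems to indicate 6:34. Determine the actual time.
Reflection across the vertical (12-6) axis maps a hand at angle A degrees to (360 - A) degrees, which sends a reading of T minutes past 12:00 to (720 - T) minutes past 12:00.
Mirror reads 6:34 = 394 minutes past 12:00.
Actual time: (720 - 394) mod 720 = 326 minutes = 5:26.

Final answer: 5:26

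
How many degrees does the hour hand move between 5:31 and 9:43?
The hour hand moves 0.5 degrees per minute.
Time elapsed: 9:43 - 5:31 = 252 minutes
Angular displacement: 252 x 0.5 = 126 degrees

Final answer: 126 degrees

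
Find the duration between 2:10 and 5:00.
From 2:10 to 5:00:
(5 x 60 + 0) - (2 x 60 + 10) = 300 - 130 = 170 minutes
= 2 hours and 50 minutes

Final answer: 2 hours and 50 minutes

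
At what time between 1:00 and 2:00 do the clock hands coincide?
The minute hand gains 5.5 degrees per minute on the hour hand.
At 1:00, the hour hand is at 30 degrees and the minute hand is at 0 degrees.
The gap is 30 degrees. Time to close: 30/5.5 = 60 x 1/11 = 5.45 minutes.
The hands overlap at 5.45 minutes past 1:00.

Final answer: 5.45 minutes past 1:00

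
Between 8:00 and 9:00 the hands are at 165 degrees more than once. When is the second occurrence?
At t minutes past 8:00, the hour hand is at 30 x 8 + 0.5t degrees and the minute hand is at 6t degrees.
The smaller angle between them is 165 degrees when |30H - 5.5t| = 165 or |30H - 5.5t| = 195.
With H = 8, solve 30 x 8 - 5.5t = +/- target for each target:
  t = (30 x 8 - 165) / 5.5 = 13.64
  t = (30 x 8 + 165) / 5.5 = 73.64 (outside (0, 60))
  t = (30 x 8 - 195) / 5.5 = 8.18
  t = (30 x 8 + 195) / 5.5 = 79.09 (outside (0, 60))
Valid solutions in (0, 60): {8.18, 13.64} minutes.
The second occurrence is t = 13.64 minutes.
The hands form a 165-degree angle at 13.64 minutes past 8:00.

Final answer: 13.64 minutes past 8:00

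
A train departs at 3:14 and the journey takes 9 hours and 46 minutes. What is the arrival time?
Starting time: 3:14
Adding 46 minutes to 14 minutes: 14 + 46 = 60 minutes = 1 hour
Adding 9 hours: 3 + 9 + 1 (carry) = 13 - 12 = 1
Final time: 1:00

Final answer: 1:00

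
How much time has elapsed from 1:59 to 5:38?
From 1:59 to 5:38:
(5 x 60 + 38) - (1 x 60 + 59) = 338 - 119 = 219 minutes
= 3 hours and 39 minutes

Final answer: 3 hours and 39 minutes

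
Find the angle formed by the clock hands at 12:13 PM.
Hour hand position: 0 x 30 + 13 x 0.5 = 6.5 degrees
Minute hand position: 13 x 6 = 78 degrees
Difference: |6.5 - 78| = 71.5 degrees
The angle between the hands is 71.5 degrees

Final answer: 71.5 degrees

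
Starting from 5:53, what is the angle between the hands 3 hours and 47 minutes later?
First find the time 3 hours and 47 minutes after 5:53.
Total minutes: 5 x 60 + 53 + 3 x 60 + 47 = 580.
580 mod 720 = 580 minutes = 9:40.
Now compute the angle at 9:40:
Hour hand: 9 x 30 + 40 x 0.5 = 290 degrees
Minute hand: 40 x 6 = 240 degrees
Difference: |290 - 240| = 50 degrees
The angle is 50 degrees

Final answer: 50 degrees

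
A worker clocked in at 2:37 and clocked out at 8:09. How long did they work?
From 2:37 to 8:09:
(8 x 60 + 9) - (2 x 60 + 37) = 489 - 157 = 332 minutes
= 5 hours and 32 minutes

Final answer: 5 hours and 32 minutes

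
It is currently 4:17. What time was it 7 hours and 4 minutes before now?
Starting time: 4:17 = 257 total minutes past 12:00
Subtracting: 7 hours and 4 minutes = 424 minutes
257 - 424 = -167 (negative, add 12 hours = 720) = 553 minutes
= 9 hours and 13 minutes past 12:00 = 9:13

Final answer: 9:13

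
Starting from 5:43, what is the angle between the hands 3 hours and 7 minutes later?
First find the time 3 hours and 7 minutes after 5:43.
Total minutes: 5 x 60 + 43 + 3 x 60 + 7 = 530.
530 mod 720 = 530 minutes = 8:50.
Now compute the angle at 8:50:
Hour hand: 8 x 30 + 50 x 0.5 = 265 degrees
Minute hand: 50 x 6 = 300 degrees
Difference: |265 - 300| = 35 degrees
The angle is 35 degrees

Final answer: 35 degrees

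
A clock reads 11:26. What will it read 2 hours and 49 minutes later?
Starting time: 11:26
Adding 49 minutes to 26 minutes: 26 + 49 = 75 minutes = 1 hour and 15 minutes
Adding 2 hours: 11 + 2 + 1 (carry) = 14 - 12 = 2
Final time: 2:15

Final answer: 2:15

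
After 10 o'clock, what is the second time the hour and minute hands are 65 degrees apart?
At t minutes past 10:00, the hour hand is at 30 x 10 + 0.5t degrees and the minute hand is at 6t degrees.
The smaller angle between them is 65 degrees when |30H - 5.5t| = 65 or |30H - 5.5t| = 295.
With H = 10, solve 30 x 10 - 5.5t = +/- target for each target:
  t = (30 x 10 - 65) / 5.5 = 42.73
  t = (30 x 10 + 65) / 5.5 = 66.36 (outside (0, 60))
  t = (30 x 10 - 295) / 5.5 = 0.91
  t = (30 x 10 + 295) / 5.5 = 108.18 (outside (0, 60))
Valid solutions in (0, 60): {0.91, 42.73} minutes.
The second occurrence is t = 42.73 minutes.
The hands form a 65-degree angle at 42.73 minutes past 10:00.

Final answer: 42.73 minutes past 10:00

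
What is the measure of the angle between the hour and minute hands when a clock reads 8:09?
Hour hand position: 8 x 30 + 9 x 0.5 = 244.5 degrees
Minute hand position: 9 x 6 = 54 degrees
Difference: |244.5 - 54| = 190.5 degrees
Since 190.5 > 180, the smaller angle is 360 - 190.5 = 169.5 degrees

Final answer: 169.5 degrees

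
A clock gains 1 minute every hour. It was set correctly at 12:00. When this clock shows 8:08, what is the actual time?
For every 60 true minutes, the faulty clock advances 61 minutes, so 1 faulty-clock minute corresponds to 60/61 true minutes.
From 12:00 to 8:08 on the faulty dial is 488 minutes.
True elapsed: 488 x 60/61 = 480 minutes = 8 hours.
True time: 12:00 + 8 hours = 8:00.

Final answer: 8:00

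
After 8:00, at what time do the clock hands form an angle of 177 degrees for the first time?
At t minutes past 8:00, the hour hand is at 30 x 8 + 0.5t degrees and the minute hand is at 6t degrees.
The smaller angle between them is 177 degrees when |30H - 5.5t| = 177 or |30H - 5.5t| = 183.
With H = 8, solve 30 x 8 - 5.5t = +/- target for each target:
  t = (30 x 8 - 177) / 5.5 = 11.45
  t = (30 x 8 + 177) / 5.5 = 75.82 (outside (0, 60))
  t = (30 x 8 - 183) / 5.5 = 10.36
  t = (30 x 8 + 183) / 5.5 = 76.91 (outside (0, 60))
Valid solutions in (0, 60): {10.36, 11.45} minutes.
The first occurrence is t = 10.36 minutes.
The hands form a 177-degree angle at 10.36 minutes past 8:00.

Final answer: 10.36 minutes past 8:00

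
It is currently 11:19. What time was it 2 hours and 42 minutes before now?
Starting time: 11:19 = 679 total minutes past 12:00
Subtracting: 2 hours and 42 minutes = 162 minutes
679 - 162 = 517 minutes
= 8 hours and 37 minutes past 12:00 = 8:37

Final answer: 8:37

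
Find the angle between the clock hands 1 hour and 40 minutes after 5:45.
First find the time 1 hour and 40 minutes after 5:45.
Total minutes: 5 x 60 + 45 + 1 x 60 + 40 = 445.
445 mod 720 = 445 minutes = 7:25.
Now compute the angle at 7:25:
Hour hand: 7 x 30 + 25 x 0.5 = 222.5 degrees
Minute hand: 25 x 6 = 150 degrees
Difference: |222.5 - 150| = 72.5 degrees
The angle is 72.5 degrees

Final answer: 72.5 degrees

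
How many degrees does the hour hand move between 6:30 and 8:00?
The hour hand moves 0.5 degrees per minute.
Time elapsed: 8:00 - 6:30 = 90 minutes
Angular displacement: 90 x 0.5 = 45 degrees

Final answer: 45 degrees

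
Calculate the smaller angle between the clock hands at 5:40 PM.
Hour hand position: 5 x 30 + 40 x 0.5 = 170 degrees
Minute hand position: 40 x 6 = 240 degrees
Difference: |170 - 240| = 70 degrees
The angle between the hands is 70 degrees

Final answer: 70 degrees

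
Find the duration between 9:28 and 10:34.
From 9:28 to 10:34:
(10 x 60 + 34) - (9 x 60 + 28) = 634 - 568 = 66 minutes
= 1 hour and 6 minutes

Final answer: 1 hour and 6 minutes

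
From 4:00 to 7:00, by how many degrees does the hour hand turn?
The hour hand moves 0.5 degrees per minute.
Time elapsed: 7:00 - 4:00 = 180 minutes
Angular displacement: 180 x 0.5 = 90 degrees

Final answer: 90 degrees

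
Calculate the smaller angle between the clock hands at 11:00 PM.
Hour hand position: 11 x 30 + 0 x 0.5 = 330 degrees
Minute hand position: 0 x 6 = 0 degrees
Difference: |330 - 0| = 330 degrees
Since 330 > 180, the smaller angle is 360 - 330 = 30 degrees

Final answer: 30 degrees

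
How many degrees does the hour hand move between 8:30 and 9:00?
The hour hand moves 0.5 degrees per minute.
Time elapsed: 9:00 - 8:30 = 30 minutes
Angular displacement: 30 x 0.5 = 15 degrees

Final answer: 15 degrees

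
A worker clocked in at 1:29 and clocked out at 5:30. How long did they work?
From 1:29 to 5:30:
(5 x 60 + 30) - (1 x 60 + 29) = 330 - 89 = 241 minutes
= 4 hours and 1 minute

Final answer: 4 hours and 1 minute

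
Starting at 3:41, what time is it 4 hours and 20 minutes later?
Starting time: 3:41
Adding 20 minutes to 41 minutes: 41 + 20 = 61 minutes = 1 hour and 1 minute
Adding 4 hours: 3 + 4 + 1 (carry) = 8
Final time: 8:01

Final answer: 8:01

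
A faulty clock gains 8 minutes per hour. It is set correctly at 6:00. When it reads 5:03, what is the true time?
For every 60 true minutes, the faulty clock advances 68 minutes, so 1 faulty-clock minute corresponds to 60/68 true minutes.
From 6:00 to 5:03 on the faulty dial is 663 minutes.
True elapsed: 663 x 60/68 = 585 minutes = 9 hours and 45 minutes.
True time: 6:00 + 9 hours and 45 minutes = 3:45.

Final answer: 3:45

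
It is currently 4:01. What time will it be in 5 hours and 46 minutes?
Starting time: 4:01
Adding 46 minutes to 1 minute: 1 + 46 = 47 minutes
Adding 5 hours: 4 + 5 = 9
Final time: 9:47

Final answer: 9:47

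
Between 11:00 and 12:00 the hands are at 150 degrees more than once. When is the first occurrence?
At t minutes past 11:00, the hour hand is at 30 x 11 + 0.5t degrees and the minute hand is at 6t degrees.
The smaller angle between them is 150 degrees when |30H - 5.5t| = 150 or |30H - 5.5t| = 210.
With H = 11, solve 30 x 11 - 5.5t = +/- target for each target:
  t = (30 x 11 - 150) / 5.5 = 32.73
  t = (30 x 11 + 150) / 5.5 = 87.27 (outside (0, 60))
  t = (30 x 11 - 210) / 5.5 = 21.82
  t = (30 x 11 + 210) / 5.5 = 98.18 (outside (0, 60))
Valid solutions in (0, 60): {21.82, 32.73} minutes.
The first occurrence is t = 21.82 minutes.
The hands form a 150-degree angle at 21.82 minutes past 11:00.

Final answer: 21.82 minutes past 11:00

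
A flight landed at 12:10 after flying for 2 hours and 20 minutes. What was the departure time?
Starting time: 12:10 = 10 total minutes past 12:00
Subtracting: 2 hours and 20 minutes = 140 minutes
10 - 140 = -130 (negative, add 12 hours = 720) = 590 minutes
= 9 hours and 50 minutes past 12:00 = 9:50

Final answer: 9:50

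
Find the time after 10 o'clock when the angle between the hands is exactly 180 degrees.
For hands to be 180 degrees apart: |30H - 5.5t| = 180
With H = 10: t = (30 x 10 + 180)/5.5 = 87.27 or t = (30 x 10 - 180)/5.5 = 21.82
First valid solution (0 < t < 60): t = 21.82 minutes
The hands are opposite at 21.82 minutes past 10:00.

Final answer: 21.82 minutes past 10:00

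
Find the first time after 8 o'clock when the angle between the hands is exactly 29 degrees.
At t minutes past 8:00, the hour hand is at 30 x 8 + 0.5t degrees and the minute hand is at 6t degrees.
The smaller angle between them is 29 degrees when |30H - 5.5t| = 29 or |30H - 5.5t| = 331.
With H = 8, solve 30 x 8 - 5.5t = +/- target for each target:
  t = (30 x 8 - 29) / 5.5 = 38.36
  t = (30 x 8 + 29) / 5.5 = 48.91
  t = (30 x 8 - 331) / 5.5 = -16.55 (outside (0, 60))
  t = (30 x 8 + 331) / 5.5 = 103.82 (outside (0, 60))
Valid solutions in (0, 60): {38.36, 48.91} minutes.
The first occurrence is t = 38.36 minutes.
The hands form a 29-degree angle at 38.36 minutes past 8:00.

Final answer: 38.36 minutes past 8:00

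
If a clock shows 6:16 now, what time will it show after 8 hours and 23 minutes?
Starting time: 6:16
Adding 23 minutes to 16 minutes: 16 + 23 = 39 minutes
Adding 8 hours: 6 + 8 = 14 - 12 = 2
Final time: 2:39

Final answer: 2:39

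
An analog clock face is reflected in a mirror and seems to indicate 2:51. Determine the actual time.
Reflection across the vertical (12-6) axis maps a hand at angle A degrees to (360 - A) degrees, which sends a reading of T minutes past 12:00 to (720 - T) minutes past 12:00.
Mirror reads 2:51 = 171 minutes past 12:00.
Actual time: (720 - 171) mod 720 = 549 minutes = 9:09.

Final answer: 9:09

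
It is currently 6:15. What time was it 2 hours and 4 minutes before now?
Starting time: 6:15 = 375 total minutes past 12:00
Subtracting: 2 hours and 4 minutes = 124 minutes
375 - 124 = 251 minutes
= 4 hours and 11 minutes past 12:00 = 4:11

Final answer: 4:11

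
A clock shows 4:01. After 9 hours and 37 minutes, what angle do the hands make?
First find the time 9 hours and 37 minutes after 4:01.
Total minutes: 4 x 60 + 1 + 9 x 60 + 37 = 818.
818 mod 720 = 98 minutes = 1:38.
Now compute the angle at 1:38:
Hour hand: 1 x 30 + 38 x 0.5 = 49 degrees
Minute hand: 38 x 6 = 228 degrees
Difference: |49 - 228| = 179 degrees
The angle is 179 degrees

Final answer: 179 degrees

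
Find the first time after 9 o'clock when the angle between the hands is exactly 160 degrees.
At t minutes past 9:00, the hour hand is at 30 x 9 + 0.5t degrees and the minute hand is at 6t degrees.
The smaller angle between them is 160 degrees when |30H - 5.5t| = 160 or |30H - 5.5t| = 200.
With H = 9, solve 30 x 9 - 5.5t = +/- target for each target:
  t = (30 x 9 - 160) / 5.5 = 20
  t = (30 x 9 + 160) / 5.5 = 78.18 (outside (0, 60))
  t = (30 x 9 - 200) / 5.5 = 12.73
  t = (30 x 9 + 200) / 5.5 = 85.45 (outside (0, 60))
Valid solutions in (0, 60): {12.73, 20} minutes.
The first occurrence is t = 12.73 minutes.
The hands form a 160-degree angle at 12.73 minutes past 9:00.

Final answer: 12.73 minutes past 9:00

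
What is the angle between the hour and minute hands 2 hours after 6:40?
First find the time 2 hours after 6:40.
Total minutes: 6 x 60 + 40 + 2 x 60 + 0 = 520.
520 mod 720 = 520 minutes = 8:40.
Now compute the angle at 8:40:
Hour hand: 8 x 30 + 40 x 0.5 = 260 degrees
Minute hand: 40 x 6 = 240 degrees
Difference: |260 - 240| = 20 degrees
The angle is 20 degrees

Final answer: 20 degrees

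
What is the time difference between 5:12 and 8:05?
From 5:12 to 8:05:
(8 x 60 + 5) - (5 x 60 + 12) = 485 - 312 = 173 minutes
= 2 hours and 53 minutes

Final answer: 2 hours and 53 minutes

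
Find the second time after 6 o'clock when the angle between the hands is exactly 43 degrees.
At t minutes past 6:00, the hour hand is at 30 x 6 + 0.5t degrees and the minute hand is at 6t degrees.
The smaller angle between them is 43 degrees when |30H - 5.5t| = 43 or |30H - 5.5t| = 317.
With H = 6, solve 30 x 6 - 5.5t = +/- target for each target:
  t = (30 x 6 - 43) / 5.5 = 24.91
  t = (30 x 6 + 43) / 5.5 = 40.55
  t = (30 x 6 - 317) / 5.5 = -24.91 (outside (0, 60))
  t = (30 x 6 + 317) / 5.5 = 90.36 (outside (0, 60))
Valid solutions in (0, 60): {24.91, 40.55} minutes.
The second occurrence is t = 40.55 minutes.
The hands form a 43-degree angle at 40.55 minutes past 6:00.

Final answer: 40.55 minutes past 6:00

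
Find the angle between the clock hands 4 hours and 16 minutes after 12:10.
First find the time 4 hours and 16 minutes after 12:10.
Total minutes: 12 x 60 + 10 + 4 x 60 + 16 = 986.
986 mod 720 = 266 minutes = 4:26.
Now compute the angle at 4:26:
Hour hand: 4 x 30 + 26 x 0.5 = 133 degrees
Minute hand: 26 x 6 = 156 degrees
Difference: |133 - 156| = 23 degrees
The angle is 23 degrees

Final answer: 23 degrees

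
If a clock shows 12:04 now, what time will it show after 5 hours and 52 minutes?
Starting time: 12:04
Adding 52 minutes to 4 minutes: 4 + 52 = 56 minutes
Adding 5 hours: 12 + 5 = 17 - 12 = 5
Final time: 5:56

Final answer: 5:56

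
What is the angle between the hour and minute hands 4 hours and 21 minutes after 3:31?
First find the time 4 hours and 21 minutes after 3:31.
Total minutes: 3 x 60 + 31 + 4 x 60 + 21 = 472.
472 mod 720 = 472 minutes = 7:52.
Now compute the angle at 7:52:
Hour hand: 7 x 30 + 52 x 0.5 = 236 degrees
Minute hand: 52 x 6 = 312 degrees
Difference: |236 - 312| = 76 degrees
The angle is 76 degrees

Final answer: 76 degrees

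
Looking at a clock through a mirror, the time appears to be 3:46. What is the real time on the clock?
Reflection across the vertical (12-6) axis maps a hand at angle A degrees to (360 - A) degrees, which sends a reading of T minutes past 12:00 to (720 - T) minutes past 12:00.
Mirror reads 3:46 = 226 minutes past 12:00.
Actual time: (720 - 226) mod 720 = 494 minutes = 8:14.

Final answer: 8:14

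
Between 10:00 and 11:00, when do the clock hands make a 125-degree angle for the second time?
At t minutes past 10:00, the hour hand is at 30 x 10 + 0.5t degrees and the minute hand is at 6t degrees.
The smaller angle between them is 125 degrees when |30H - 5.5t| = 125 or |30H - 5.5t| = 235.
With H = 10, solve 30 x 10 - 5.5t = +/- target for each target:
  t = (30 x 10 - 125) / 5.5 = 31.82
  t = (30 x 10 + 125) / 5.5 = 77.27 (outside (0, 60))
  t = (30 x 10 - 235) / 5.5 = 11.82
  t = (30 x 10 + 235) / 5.5 = 97.27 (outside (0, 60))
Valid solutions in (0, 60): {11.82, 31.82} minutes.
The second occurrence is t = 31.82 minutes.
The hands form a 125-degree angle at 31.82 minutes past 10:00.

Final answer: 31.82 minutes past 10:00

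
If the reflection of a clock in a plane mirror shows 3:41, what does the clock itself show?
Reflection across the vertical (12-6) axis maps a hand at angle A degrees to (360 - A) degrees, which sends a reading of T minutes past 12:00 to (720 - T) minutes past 12:00.
Mirror reads 3:41 = 221 minutes past 12:00.
Actual time: (720 - 221) mod 720 = 499 minutes = 8:19.

Final answer: 8:19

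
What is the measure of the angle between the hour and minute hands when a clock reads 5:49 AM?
Hour hand position: 5 x 30 + 49 x 0.5 = 174.5 degrees
Minute hand position: 49 x 6 = 294 degrees
Difference: |174.5 - 294| = 119.5 degrees
The angle between the hands is 119.5 degrees

Final answer: 119.5 degrees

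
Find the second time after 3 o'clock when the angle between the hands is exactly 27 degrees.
At t minutes past 3:00, the hour hand is at 30 x 3 + 0.5t degrees and the minute hand is at 6t degrees.
The smaller angle between them is 27 degrees when |30H - 5.5t| = 27 or |30H - 5.5t| = 333.
With H = 3, solve 30 x 3 - 5.5t = +/- target for each target:
  t = (30 x 3 - 27) / 5.5 = 11.45
  t = (30 x 3 + 27) / 5.5 = 21.27
  t = (30 x 3 - 333) / 5.5 = -44.18 (outside (0, 60))
  t = (30 x 3 + 333) / 5.5 = 76.91 (outside (0, 60))
Valid solutions in (0, 60): {11.45, 21.27} minutes.
The second occurrence is t = 21.27 minutes.
The hands form a 27-degree angle at 21.27 minutes past 3:00.

Final answer: 21.27 minutes past 3:00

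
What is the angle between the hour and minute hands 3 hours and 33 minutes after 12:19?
First find the time 3 hours and 33 minutes after 12:19.
Total minutes: 12 x 60 + 19 + 3 x 60 + 33 = 952.
952 mod 720 = 232 minutes = 3:52.
Now compute the angle at 3:52:
Hour hand: 3 x 30 + 52 x 0.5 = 116 degrees
Minute hand: 52 x 6 = 312 degrees
Difference: |116 - 312| = 196 degrees
Smaller angle: 360 - 196 = 164 degrees

Final answer: 164 degrees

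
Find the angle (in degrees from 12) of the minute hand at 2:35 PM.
The minute hand moves 6 degrees per minute.
At 2:35: 35 x 6 = 210 degrees

Final answer: 210 degrees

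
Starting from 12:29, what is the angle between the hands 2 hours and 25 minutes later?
First find the time 2 hours and 25 minutes after 12:29.
Total minutes: 12 x 60 + 29 + 2 x 60 + 25 = 894.
894 mod 720 = 174 minutes = 2:54.
Now compute the angle at 2:54:
Hour hand: 2 x 30 + 54 x 0.5 = 87 degrees
Minute hand: 54 x 6 = 324 degrees
Difference: |87 - 324| = 237 degrees
Smaller angle: 360 - 237 = 123 degrees

Final answer: 123 degrees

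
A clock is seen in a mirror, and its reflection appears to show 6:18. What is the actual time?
Reflection across the vertical (12-6) axis maps a hand at angle A degrees to (360 - A) degrees, which sends a reading of T minutes past 12:00 to (720 - T) minutes past 12:00.
Mirror reads 6:18 = 378 minutes past 12:00.
Actual time: (720 - 378) mod 720 = 342 minutes = 5:42.

Final answer: 5:42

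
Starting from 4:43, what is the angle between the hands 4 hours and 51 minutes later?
First find the time 4 hours and 51 minutes after 4:43.
Total minutes: 4 x 60 + 43 + 4 x 60 + 51 = 574.
574 mod 720 = 574 minutes = 9:34.
Now compute the angle at 9:34:
Hour hand: 9 x 30 + 34 x 0.5 = 287 degrees
Minute hand: 34 x 6 = 204 degrees
Difference: |287 - 204| = 83 degrees
The angle is 83 degrees

Final answer: 83 degrees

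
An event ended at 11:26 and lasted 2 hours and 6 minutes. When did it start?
Starting time: 11:26 = 686 total minutes past 12:00
Subtracting: 2 hours and 6 minutes = 126 minutes
686 - 126 = 560 minutes
= 9 hours and 20 minutes past 12:00 = 9:20

Final answer: 9:20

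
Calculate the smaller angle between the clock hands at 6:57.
Hour hand position: 6 x 30 + 57 x 0.5 = 208.5 degrees
Minute hand position: 57 x 6 = 342 degrees
Difference: |208.5 - 342| = 133.5 degrees
The angle between the hands is 133.5 degrees

Final answer: 133.5 degrees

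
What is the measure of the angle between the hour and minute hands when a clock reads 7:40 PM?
Hour hand position: 7 x 30 + 40 x 0.5 = 230 degrees
Minute hand position: 40 x 6 = 240 degrees
Difference: |230 - 240| = 10 degrees
The angle between the hands is 10 degrees

Final answer: 10 degrees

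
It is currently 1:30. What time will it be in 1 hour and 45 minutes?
Starting time: 1:30
Adding 45 minutes to 30 minutes: 30 + 45 = 75 minutes = 1 hour and 15 minutes
Adding 1 hour: 1 + 1 + 1 (carry) = 3
Final time: 3:15

Final answer: 3:15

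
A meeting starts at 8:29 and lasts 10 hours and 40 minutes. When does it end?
Starting time: 8:29
Adding 40 minutes to 29 minutes: 29 + 40 = 69 minutes = 1 hour and 9 minutes
Adding 10 hours: 8 + 10 + 1 (carry) = 19 - 12 = 7
Final time: 7:09

Final answer: 7:09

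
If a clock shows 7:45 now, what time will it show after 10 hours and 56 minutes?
Starting time: 7:45
Adding 56 minutes to 45 minutes: 45 + 56 = 101 minutes = 1 hour and 41 minutes
Adding 10 hours: 7 + 10 + 1 (carry) = 18 - 12 = 6
Final time: 6:41

Final answer: 6:41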